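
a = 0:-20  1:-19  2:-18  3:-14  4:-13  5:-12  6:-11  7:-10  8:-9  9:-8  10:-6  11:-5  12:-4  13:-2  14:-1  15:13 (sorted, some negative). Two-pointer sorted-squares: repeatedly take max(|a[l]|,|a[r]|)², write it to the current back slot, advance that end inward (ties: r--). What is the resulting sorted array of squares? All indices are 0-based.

l=0 r=15: |-20|>|13| out[15]=400, l++
l=1 r=15: |-19|>|13| out[14]=361, l++
l=2 r=15: |-18|>|13| out[13]=324, l++
l=3 r=15: |-14|>|13| out[12]=196, l++
l=4 r=15: |-13|<=|13| out[11]=169, r--
l=4 r=14: |-13|>|-1| out[10]=169, l++
l=5 r=14: |-12|>|-1| out[9]=144, l++
l=6 r=14: |-11|>|-1| out[8]=121, l++
l=7 r=14: |-10|>|-1| out[7]=100, l++
l=8 r=14: |-9|>|-1| out[6]=81, l++
l=9 r=14: |-8|>|-1| out[5]=64, l++
l=10 r=14: |-6|>|-1| out[4]=36, l++
l=11 r=14: |-5|>|-1| out[3]=25, l++
l=12 r=14: |-4|>|-1| out[2]=16, l++
l=13 r=14: |-2|>|-1| out[1]=4, l++
l=14 r=14: |-1|<=|-1| out[0]=1, r--

[1, 4, 16, 25, 36, 64, 81, 100, 121, 144, 169, 169, 196, 324, 361, 400]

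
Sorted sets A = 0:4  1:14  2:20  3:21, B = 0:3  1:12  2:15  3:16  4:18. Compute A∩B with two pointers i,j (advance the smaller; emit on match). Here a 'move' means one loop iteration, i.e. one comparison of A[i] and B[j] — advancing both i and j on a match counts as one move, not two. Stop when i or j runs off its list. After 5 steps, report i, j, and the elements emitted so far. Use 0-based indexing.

i=2, j=3, emitted=[]

[i=0,j=0] 4>3 → j++
[i=0,j=1] 4<12 → i++
[i=1,j=1] 14>12 → j++
[i=1,j=2] 14<15 → i++
[i=2,j=2] 20>15 → j++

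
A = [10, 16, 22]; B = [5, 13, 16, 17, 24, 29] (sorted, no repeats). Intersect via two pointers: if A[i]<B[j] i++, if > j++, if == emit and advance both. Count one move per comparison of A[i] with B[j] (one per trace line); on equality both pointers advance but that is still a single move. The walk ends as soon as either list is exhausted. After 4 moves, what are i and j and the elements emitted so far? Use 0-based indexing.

[i=0,j=0] 10>5 → j++
[i=0,j=1] 10<13 → i++
[i=1,j=1] 16>13 → j++
[i=1,j=2] 16==16 emit → i++,j++

i=2, j=3, emitted=[16]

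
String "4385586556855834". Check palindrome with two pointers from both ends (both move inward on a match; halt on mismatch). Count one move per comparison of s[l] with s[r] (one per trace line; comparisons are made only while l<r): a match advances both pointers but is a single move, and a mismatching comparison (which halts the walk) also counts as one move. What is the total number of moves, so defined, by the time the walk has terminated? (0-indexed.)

[0,15] '4'=='4' → l++,r--
[1,14] '3'=='3' → l++,r--
[2,13] '8'=='8' → l++,r--
[3,12] '5'=='5' → l++,r--
[4,11] '5'=='5' → l++,r--
[5,10] '8'=='8' → l++,r--
[6,9] '6'=='6' → l++,r--
[7,8] '5'=='5' → l++,r--

8 moves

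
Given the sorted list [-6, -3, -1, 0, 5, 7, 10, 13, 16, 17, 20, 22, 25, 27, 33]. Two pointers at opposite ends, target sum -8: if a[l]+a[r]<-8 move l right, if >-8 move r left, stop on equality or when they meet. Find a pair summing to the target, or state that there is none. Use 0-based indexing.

no pair

l=0 r=14: -6+33=27 >-8, r--
l=0 r=13: -6+27=21 >-8, r--
l=0 r=12: -6+25=19 >-8, r--
l=0 r=11: -6+22=16 >-8, r--
l=0 r=10: -6+20=14 >-8, r--
l=0 r=9: -6+17=11 >-8, r--
l=0 r=8: -6+16=10 >-8, r--
l=0 r=7: -6+13=7 >-8, r--
l=0 r=6: -6+10=4 >-8, r--
l=0 r=5: -6+7=1 >-8, r--
l=0 r=4: -6+5=-1 >-8, r--
l=0 r=3: -6+0=-6 >-8, r--
l=0 r=2: -6+-1=-7 >-8, r--
l=0 r=1: -6+-3=-9 <-8, l++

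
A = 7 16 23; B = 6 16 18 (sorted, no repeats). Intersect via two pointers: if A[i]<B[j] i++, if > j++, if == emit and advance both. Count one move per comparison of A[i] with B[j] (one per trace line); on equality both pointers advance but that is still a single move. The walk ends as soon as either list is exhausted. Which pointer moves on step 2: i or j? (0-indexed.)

i

i=0 j=0: 7>6, j++
i=0 j=1: 7<16, i++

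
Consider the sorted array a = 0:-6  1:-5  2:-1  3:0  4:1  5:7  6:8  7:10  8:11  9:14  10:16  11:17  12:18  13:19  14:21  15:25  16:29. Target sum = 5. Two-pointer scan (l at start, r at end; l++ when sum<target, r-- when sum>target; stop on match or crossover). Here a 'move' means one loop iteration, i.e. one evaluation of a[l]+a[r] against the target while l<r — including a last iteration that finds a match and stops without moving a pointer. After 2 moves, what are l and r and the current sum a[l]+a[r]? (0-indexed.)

l=0, r=14, sum=15

l=0 r=16: -6+29=23 >5, r--
l=0 r=15: -6+25=19 >5, r--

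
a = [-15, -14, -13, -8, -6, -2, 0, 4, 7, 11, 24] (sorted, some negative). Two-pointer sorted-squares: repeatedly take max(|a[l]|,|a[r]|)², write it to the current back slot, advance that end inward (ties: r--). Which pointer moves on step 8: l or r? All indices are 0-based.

[0,10] |-15|<=|24| out[10]=576 → r--
[0,9] |-15|>|11| out[9]=225 → l++
[1,9] |-14|>|11| out[8]=196 → l++
[2,9] |-13|>|11| out[7]=169 → l++
[3,9] |-8|<=|11| out[6]=121 → r--
[3,8] |-8|>|7| out[5]=64 → l++
[4,8] |-6|<=|7| out[4]=49 → r--
[4,7] |-6|>|4| out[3]=36 → l++

l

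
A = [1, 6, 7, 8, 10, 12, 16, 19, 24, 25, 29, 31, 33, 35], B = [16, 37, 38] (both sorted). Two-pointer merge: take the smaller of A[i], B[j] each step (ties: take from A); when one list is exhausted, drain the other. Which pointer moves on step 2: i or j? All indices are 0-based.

i

i=0 j=0: A[i]=1<=B[j]=16 take 1, i++
i=1 j=0: A[i]=6<=B[j]=16 take 6, i++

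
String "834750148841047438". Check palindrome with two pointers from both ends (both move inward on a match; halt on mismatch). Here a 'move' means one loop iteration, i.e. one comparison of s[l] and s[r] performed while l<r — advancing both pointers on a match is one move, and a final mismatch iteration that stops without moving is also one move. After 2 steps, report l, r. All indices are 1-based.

[1,18] '8'=='8' → l++,r--
[2,17] '3'=='3' → l++,r--

l=3, r=16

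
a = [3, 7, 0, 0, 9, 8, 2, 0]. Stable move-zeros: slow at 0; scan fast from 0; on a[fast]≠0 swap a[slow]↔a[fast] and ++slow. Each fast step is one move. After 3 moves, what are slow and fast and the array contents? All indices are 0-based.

slow=0 fast=0: a[fast]=3≠0 swap→a[0]=3, slow++,fast++
slow=1 fast=1: a[fast]=7≠0 swap→a[1]=7, slow++,fast++
slow=2 fast=2: a[fast]=0, fast++

slow=2, fast=3, a=[3, 7, 0, 0, 9, 8, 2, 0]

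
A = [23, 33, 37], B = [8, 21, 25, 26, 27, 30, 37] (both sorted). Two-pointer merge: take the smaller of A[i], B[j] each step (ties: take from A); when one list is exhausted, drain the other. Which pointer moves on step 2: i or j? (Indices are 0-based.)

j

[i=0,j=0] A[i]=23>B[j]=8 take 8 → j++
[i=0,j=1] A[i]=23>B[j]=21 take 21 → j++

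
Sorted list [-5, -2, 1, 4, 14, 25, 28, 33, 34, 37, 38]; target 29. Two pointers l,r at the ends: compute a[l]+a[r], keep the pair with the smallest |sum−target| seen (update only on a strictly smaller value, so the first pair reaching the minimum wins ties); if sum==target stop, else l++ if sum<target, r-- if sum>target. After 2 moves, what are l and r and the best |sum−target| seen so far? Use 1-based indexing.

[1,11] -5+38=33 d=4 * → r--
[1,10] -5+37=32 d=3 * → r--

l=1, r=9, best |Δ|=3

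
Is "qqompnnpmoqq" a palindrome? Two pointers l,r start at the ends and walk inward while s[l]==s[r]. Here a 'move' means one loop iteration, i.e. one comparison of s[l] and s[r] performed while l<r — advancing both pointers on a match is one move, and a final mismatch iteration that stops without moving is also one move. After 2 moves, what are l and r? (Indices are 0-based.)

[0,11] 'q'=='q' → l++,r--
[1,10] 'q'=='q' → l++,r--

l=2, r=9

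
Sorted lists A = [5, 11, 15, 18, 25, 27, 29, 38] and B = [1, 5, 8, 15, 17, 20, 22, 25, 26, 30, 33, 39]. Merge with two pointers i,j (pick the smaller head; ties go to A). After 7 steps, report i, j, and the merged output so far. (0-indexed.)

i=0 j=0: A[i]=5>B[j]=1 take 1, j++
i=0 j=1: A[i]=5<=B[j]=5 take 5, i++
i=1 j=1: A[i]=11>B[j]=5 take 5, j++
i=1 j=2: A[i]=11>B[j]=8 take 8, j++
i=1 j=3: A[i]=11<=B[j]=15 take 11, i++
i=2 j=3: A[i]=15<=B[j]=15 take 15, i++
i=3 j=3: A[i]=18>B[j]=15 take 15, j++

i=3, j=4, merged so far=[1, 5, 5, 8, 11, 15, 15]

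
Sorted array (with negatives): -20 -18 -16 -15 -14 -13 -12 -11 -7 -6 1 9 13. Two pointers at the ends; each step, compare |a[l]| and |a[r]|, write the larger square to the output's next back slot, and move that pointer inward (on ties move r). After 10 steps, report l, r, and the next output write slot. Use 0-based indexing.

l=8, r=10, next write slot=2

[0,12] |-20|>|13| out[12]=400 → l++
[1,12] |-18|>|13| out[11]=324 → l++
[2,12] |-16|>|13| out[10]=256 → l++
[3,12] |-15|>|13| out[9]=225 → l++
[4,12] |-14|>|13| out[8]=196 → l++
[5,12] |-13|<=|13| out[7]=169 → r--
[5,11] |-13|>|9| out[6]=169 → l++
[6,11] |-12|>|9| out[5]=144 → l++
[7,11] |-11|>|9| out[4]=121 → l++
[8,11] |-7|<=|9| out[3]=81 → r--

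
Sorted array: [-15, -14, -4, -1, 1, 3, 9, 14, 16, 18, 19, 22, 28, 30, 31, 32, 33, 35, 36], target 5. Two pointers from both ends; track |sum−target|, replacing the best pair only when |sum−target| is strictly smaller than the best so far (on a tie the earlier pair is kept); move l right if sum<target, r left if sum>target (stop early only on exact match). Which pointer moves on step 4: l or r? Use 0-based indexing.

[0,18] -15+36=21 d=16 * → r--
[0,17] -15+35=20 d=15 * → r--
[0,16] -15+33=18 d=13 * → r--
[0,15] -15+32=17 d=12 * → r--

r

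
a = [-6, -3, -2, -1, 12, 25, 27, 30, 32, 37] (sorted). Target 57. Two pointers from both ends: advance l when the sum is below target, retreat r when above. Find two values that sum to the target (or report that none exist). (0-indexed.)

[0,9] -6+37=31 <57 → l++
[1,9] -3+37=34 <57 → l++
[2,9] -2+37=35 <57 → l++
[3,9] -1+37=36 <57 → l++
[4,9] 12+37=49 <57 → l++
[5,9] 25+37=62 >57 → r--
[5,8] 25+32=57 → found

(25, 32)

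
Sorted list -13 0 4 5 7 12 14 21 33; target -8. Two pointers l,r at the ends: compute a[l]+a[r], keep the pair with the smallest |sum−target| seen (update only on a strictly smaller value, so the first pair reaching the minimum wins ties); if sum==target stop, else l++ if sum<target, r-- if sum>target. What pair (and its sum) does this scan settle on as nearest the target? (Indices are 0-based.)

pair (-13, 5) with sum -8 (|Δ|=0)

l=0 r=8: -13+33=20 d=28 *, r--
l=0 r=7: -13+21=8 d=16 *, r--
l=0 r=6: -13+14=1 d=9 *, r--
l=0 r=5: -13+12=-1 d=7 *, r--
l=0 r=4: -13+7=-6 d=2 *, r--
l=0 r=3: -13+5=-8 d=0 *, stop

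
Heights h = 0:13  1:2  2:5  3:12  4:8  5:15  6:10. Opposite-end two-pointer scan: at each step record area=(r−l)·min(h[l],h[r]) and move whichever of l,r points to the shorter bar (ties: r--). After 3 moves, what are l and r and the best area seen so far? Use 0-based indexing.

l=2, r=5, best area=65

l=0 r=6: min(13,10)*6=60 best=60 *, r--
l=0 r=5: min(13,15)*5=65 best=65 *, l++
l=1 r=5: min(2,15)*4=8 best=65, l++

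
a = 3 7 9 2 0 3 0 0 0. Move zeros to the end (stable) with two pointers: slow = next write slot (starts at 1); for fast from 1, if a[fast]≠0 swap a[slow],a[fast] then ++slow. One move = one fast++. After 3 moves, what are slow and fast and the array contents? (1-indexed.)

slow=4, fast=4, a=[3, 7, 9, 2, 0, 3, 0, 0, 0]

slow=1 fast=1: a[fast]=3≠0 swap→a[1]=3, slow++,fast++
slow=2 fast=2: a[fast]=7≠0 swap→a[2]=7, slow++,fast++
slow=3 fast=3: a[fast]=9≠0 swap→a[3]=9, slow++,fast++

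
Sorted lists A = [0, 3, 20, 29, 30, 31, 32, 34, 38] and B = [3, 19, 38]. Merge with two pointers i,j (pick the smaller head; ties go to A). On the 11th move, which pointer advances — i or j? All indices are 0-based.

i

[i=0,j=0] A[i]=0<=B[j]=3 take 0 → i++
[i=1,j=0] A[i]=3<=B[j]=3 take 3 → i++
[i=2,j=0] A[i]=20>B[j]=3 take 3 → j++
[i=2,j=1] A[i]=20>B[j]=19 take 19 → j++
[i=2,j=2] A[i]=20<=B[j]=38 take 20 → i++
[i=3,j=2] A[i]=29<=B[j]=38 take 29 → i++
[i=4,j=2] A[i]=30<=B[j]=38 take 30 → i++
[i=5,j=2] A[i]=31<=B[j]=38 take 31 → i++
[i=6,j=2] A[i]=32<=B[j]=38 take 32 → i++
[i=7,j=2] A[i]=34<=B[j]=38 take 34 → i++
[i=8,j=2] A[i]=38<=B[j]=38 take 38 → i++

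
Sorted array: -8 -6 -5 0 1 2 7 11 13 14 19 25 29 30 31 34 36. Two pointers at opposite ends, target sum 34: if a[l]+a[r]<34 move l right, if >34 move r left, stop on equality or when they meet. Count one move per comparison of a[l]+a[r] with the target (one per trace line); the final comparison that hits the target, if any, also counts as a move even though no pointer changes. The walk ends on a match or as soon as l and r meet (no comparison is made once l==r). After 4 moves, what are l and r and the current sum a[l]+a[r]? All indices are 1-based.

l=1 r=17: -8+36=28 <34, l++
l=2 r=17: -6+36=30 <34, l++
l=3 r=17: -5+36=31 <34, l++
l=4 r=17: 0+36=36 >34, r--

l=4, r=16, sum=34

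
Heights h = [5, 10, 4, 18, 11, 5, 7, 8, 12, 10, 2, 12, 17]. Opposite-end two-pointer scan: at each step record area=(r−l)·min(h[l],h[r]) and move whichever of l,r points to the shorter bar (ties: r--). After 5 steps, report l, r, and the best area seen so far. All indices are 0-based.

l=3, r=10, best area=153

l=0 r=12: min(5,17)*12=60 best=60 *, l++
l=1 r=12: min(10,17)*11=110 best=110 *, l++
l=2 r=12: min(4,17)*10=40 best=110, l++
l=3 r=12: min(18,17)*9=153 best=153 *, r--
l=3 r=11: min(18,12)*8=96 best=153, r--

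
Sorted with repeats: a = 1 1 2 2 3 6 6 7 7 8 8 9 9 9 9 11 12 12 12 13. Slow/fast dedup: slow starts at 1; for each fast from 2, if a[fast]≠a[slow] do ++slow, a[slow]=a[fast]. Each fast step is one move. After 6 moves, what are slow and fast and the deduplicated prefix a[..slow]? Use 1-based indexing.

(s=1,f=2) a[fast]=1=a[slow] dup → fast++
(s=1,f=3) a[fast]=2≠a[slow]=1 write a[2]=2 → slow++,fast++
(s=2,f=4) a[fast]=2=a[slow] dup → fast++
(s=2,f=5) a[fast]=3≠a[slow]=2 write a[3]=3 → slow++,fast++
(s=3,f=6) a[fast]=6≠a[slow]=3 write a[4]=6 → slow++,fast++
(s=4,f=7) a[fast]=6=a[slow] dup → fast++

slow=4, fast=8, prefix=[1, 2, 3, 6]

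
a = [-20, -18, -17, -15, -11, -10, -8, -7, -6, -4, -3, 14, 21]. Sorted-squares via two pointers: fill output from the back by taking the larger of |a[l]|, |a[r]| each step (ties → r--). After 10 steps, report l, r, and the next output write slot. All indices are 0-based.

[0,12] |-20|<=|21| out[12]=441 → r--
[0,11] |-20|>|14| out[11]=400 → l++
[1,11] |-18|>|14| out[10]=324 → l++
[2,11] |-17|>|14| out[9]=289 → l++
[3,11] |-15|>|14| out[8]=225 → l++
[4,11] |-11|<=|14| out[7]=196 → r--
[4,10] |-11|>|-3| out[6]=121 → l++
[5,10] |-10|>|-3| out[5]=100 → l++
[6,10] |-8|>|-3| out[4]=64 → l++
[7,10] |-7|>|-3| out[3]=49 → l++

l=8, r=10, next write slot=2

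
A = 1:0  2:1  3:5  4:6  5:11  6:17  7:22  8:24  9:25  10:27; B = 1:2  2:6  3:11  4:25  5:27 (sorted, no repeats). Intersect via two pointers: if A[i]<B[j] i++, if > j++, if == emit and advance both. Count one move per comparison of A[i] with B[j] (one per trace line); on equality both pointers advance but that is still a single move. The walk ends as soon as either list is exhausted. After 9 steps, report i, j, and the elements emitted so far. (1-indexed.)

i=1 j=1: 0<2, i++
i=2 j=1: 1<2, i++
i=3 j=1: 5>2, j++
i=3 j=2: 5<6, i++
i=4 j=2: 6==6 emit, i++,j++
i=5 j=3: 11==11 emit, i++,j++
i=6 j=4: 17<25, i++
i=7 j=4: 22<25, i++
i=8 j=4: 24<25, i++

i=9, j=4, emitted=[6, 11]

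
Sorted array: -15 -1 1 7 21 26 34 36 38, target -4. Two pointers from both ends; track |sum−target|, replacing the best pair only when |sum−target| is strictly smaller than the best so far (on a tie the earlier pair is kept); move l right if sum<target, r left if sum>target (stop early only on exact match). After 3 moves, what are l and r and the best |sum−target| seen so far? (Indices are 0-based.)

l=0, r=5, best |Δ|=23

[0,8] -15+38=23 d=27 * → r--
[0,7] -15+36=21 d=25 * → r--
[0,6] -15+34=19 d=23 * → r--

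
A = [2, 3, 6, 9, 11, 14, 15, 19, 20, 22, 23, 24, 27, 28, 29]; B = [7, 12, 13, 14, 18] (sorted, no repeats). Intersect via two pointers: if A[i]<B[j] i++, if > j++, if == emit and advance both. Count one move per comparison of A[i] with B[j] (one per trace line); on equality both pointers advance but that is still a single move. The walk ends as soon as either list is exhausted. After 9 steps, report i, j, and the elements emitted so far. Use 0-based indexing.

i=6, j=4, emitted=[14]

[i=0,j=0] 2<7 → i++
[i=1,j=0] 3<7 → i++
[i=2,j=0] 6<7 → i++
[i=3,j=0] 9>7 → j++
[i=3,j=1] 9<12 → i++
[i=4,j=1] 11<12 → i++
[i=5,j=1] 14>12 → j++
[i=5,j=2] 14>13 → j++
[i=5,j=3] 14==14 emit → i++,j++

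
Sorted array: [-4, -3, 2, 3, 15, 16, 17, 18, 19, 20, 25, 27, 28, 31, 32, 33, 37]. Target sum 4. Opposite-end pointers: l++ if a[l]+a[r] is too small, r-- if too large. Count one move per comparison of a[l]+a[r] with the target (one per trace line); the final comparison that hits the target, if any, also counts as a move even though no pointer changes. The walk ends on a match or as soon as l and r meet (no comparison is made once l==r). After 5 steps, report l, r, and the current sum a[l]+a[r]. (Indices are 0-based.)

l=0, r=11, sum=23

[0,16] -4+37=33 >4 → r--
[0,15] -4+33=29 >4 → r--
[0,14] -4+32=28 >4 → r--
[0,13] -4+31=27 >4 → r--
[0,12] -4+28=24 >4 → r--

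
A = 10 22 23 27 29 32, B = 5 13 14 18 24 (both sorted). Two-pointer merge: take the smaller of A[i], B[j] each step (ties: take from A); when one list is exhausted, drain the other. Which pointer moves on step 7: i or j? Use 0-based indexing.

i=0 j=0: A[i]=10>B[j]=5 take 5, j++
i=0 j=1: A[i]=10<=B[j]=13 take 10, i++
i=1 j=1: A[i]=22>B[j]=13 take 13, j++
i=1 j=2: A[i]=22>B[j]=14 take 14, j++
i=1 j=3: A[i]=22>B[j]=18 take 18, j++
i=1 j=4: A[i]=22<=B[j]=24 take 22, i++
i=2 j=4: A[i]=23<=B[j]=24 take 23, i++

i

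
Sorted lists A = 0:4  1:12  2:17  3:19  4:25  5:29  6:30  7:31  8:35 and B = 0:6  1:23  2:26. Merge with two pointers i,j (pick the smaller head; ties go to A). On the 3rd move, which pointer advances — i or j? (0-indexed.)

i

[i=0,j=0] A[i]=4<=B[j]=6 take 4 → i++
[i=1,j=0] A[i]=12>B[j]=6 take 6 → j++
[i=1,j=1] A[i]=12<=B[j]=23 take 12 → i++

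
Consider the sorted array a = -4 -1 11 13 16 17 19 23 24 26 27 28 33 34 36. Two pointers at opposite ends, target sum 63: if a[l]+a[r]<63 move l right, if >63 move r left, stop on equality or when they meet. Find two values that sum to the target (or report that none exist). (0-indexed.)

l=0 r=14: -4+36=32 <63, l++
l=1 r=14: -1+36=35 <63, l++
l=2 r=14: 11+36=47 <63, l++
l=3 r=14: 13+36=49 <63, l++
l=4 r=14: 16+36=52 <63, l++
l=5 r=14: 17+36=53 <63, l++
l=6 r=14: 19+36=55 <63, l++
l=7 r=14: 23+36=59 <63, l++
l=8 r=14: 24+36=60 <63, l++
l=9 r=14: 26+36=62 <63, l++
l=10 r=14: 27+36=63, found

(27, 36)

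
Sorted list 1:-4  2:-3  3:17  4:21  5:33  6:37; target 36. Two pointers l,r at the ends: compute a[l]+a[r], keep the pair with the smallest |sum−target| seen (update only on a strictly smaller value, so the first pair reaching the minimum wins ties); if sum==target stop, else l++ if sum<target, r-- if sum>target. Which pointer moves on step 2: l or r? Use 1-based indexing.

l

[1,6] -4+37=33 d=3 * → l++
[2,6] -3+37=34 d=2 * → l++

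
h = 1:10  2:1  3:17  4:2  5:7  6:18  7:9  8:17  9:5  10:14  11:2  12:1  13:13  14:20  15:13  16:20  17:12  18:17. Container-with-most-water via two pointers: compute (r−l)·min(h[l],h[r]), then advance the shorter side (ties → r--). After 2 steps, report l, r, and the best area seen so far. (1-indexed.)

l=3, r=18, best area=170

[1,18] min(10,17)*17=170 best=170 * → l++
[2,18] min(1,17)*16=16 best=170 → l++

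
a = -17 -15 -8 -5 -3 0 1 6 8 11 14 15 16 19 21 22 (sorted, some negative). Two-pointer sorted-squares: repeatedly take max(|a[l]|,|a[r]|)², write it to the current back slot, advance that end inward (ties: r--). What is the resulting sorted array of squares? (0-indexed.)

[0, 1, 9, 25, 36, 64, 64, 121, 196, 225, 225, 256, 289, 361, 441, 484]

l=0 r=15: |-17|<=|22| out[15]=484, r--
l=0 r=14: |-17|<=|21| out[14]=441, r--
l=0 r=13: |-17|<=|19| out[13]=361, r--
l=0 r=12: |-17|>|16| out[12]=289, l++
l=1 r=12: |-15|<=|16| out[11]=256, r--
l=1 r=11: |-15|<=|15| out[10]=225, r--
l=1 r=10: |-15|>|14| out[9]=225, l++
l=2 r=10: |-8|<=|14| out[8]=196, r--
l=2 r=9: |-8|<=|11| out[7]=121, r--
l=2 r=8: |-8|<=|8| out[6]=64, r--
l=2 r=7: |-8|>|6| out[5]=64, l++
l=3 r=7: |-5|<=|6| out[4]=36, r--
l=3 r=6: |-5|>|1| out[3]=25, l++
l=4 r=6: |-3|>|1| out[2]=9, l++
l=5 r=6: |0|<=|1| out[1]=1, r--
l=5 r=5: |0|<=|0| out[0]=0, r--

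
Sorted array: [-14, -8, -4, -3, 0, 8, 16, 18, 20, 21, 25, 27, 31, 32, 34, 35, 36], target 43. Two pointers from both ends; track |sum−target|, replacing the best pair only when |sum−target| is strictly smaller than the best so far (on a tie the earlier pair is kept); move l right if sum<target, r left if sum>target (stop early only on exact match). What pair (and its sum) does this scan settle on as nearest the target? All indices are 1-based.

[1,17] -14+36=22 d=21 * → l++
[2,17] -8+36=28 d=15 * → l++
[3,17] -4+36=32 d=11 * → l++
[4,17] -3+36=33 d=10 * → l++
[5,17] 0+36=36 d=7 * → l++
[6,17] 8+36=44 d=1 * → r--
[6,16] 8+35=43 d=0 * → stop

pair (8, 35) with sum 43 (|Δ|=0)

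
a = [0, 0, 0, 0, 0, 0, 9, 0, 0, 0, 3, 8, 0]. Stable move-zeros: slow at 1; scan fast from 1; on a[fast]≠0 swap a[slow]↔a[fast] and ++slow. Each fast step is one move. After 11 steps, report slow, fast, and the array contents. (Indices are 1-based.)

slow=3, fast=12, a=[9, 3, 0, 0, 0, 0, 0, 0, 0, 0, 0, 8, 0]

slow=1 fast=1: a[fast]=0, fast++
slow=1 fast=2: a[fast]=0, fast++
slow=1 fast=3: a[fast]=0, fast++
slow=1 fast=4: a[fast]=0, fast++
slow=1 fast=5: a[fast]=0, fast++
slow=1 fast=6: a[fast]=0, fast++
slow=1 fast=7: a[fast]=9≠0 swap→a[1]=9, slow++,fast++
slow=2 fast=8: a[fast]=0, fast++
slow=2 fast=9: a[fast]=0, fast++
slow=2 fast=10: a[fast]=0, fast++
slow=2 fast=11: a[fast]=3≠0 swap→a[2]=3, slow++,fast++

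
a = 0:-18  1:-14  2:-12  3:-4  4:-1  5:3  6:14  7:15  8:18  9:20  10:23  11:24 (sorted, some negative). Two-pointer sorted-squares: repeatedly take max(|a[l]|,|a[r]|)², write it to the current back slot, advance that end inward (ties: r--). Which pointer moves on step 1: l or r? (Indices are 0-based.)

r

[0,11] |-18|<=|24| out[11]=576 → r--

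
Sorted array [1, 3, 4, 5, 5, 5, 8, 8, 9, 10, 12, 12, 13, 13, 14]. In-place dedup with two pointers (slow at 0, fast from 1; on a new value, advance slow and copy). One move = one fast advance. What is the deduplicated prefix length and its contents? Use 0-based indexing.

(s=0,f=1) a[fast]=3≠a[slow]=1 write a[1]=3 → slow++,fast++
(s=1,f=2) a[fast]=4≠a[slow]=3 write a[2]=4 → slow++,fast++
(s=2,f=3) a[fast]=5≠a[slow]=4 write a[3]=5 → slow++,fast++
(s=3,f=4) a[fast]=5=a[slow] dup → fast++
(s=3,f=5) a[fast]=5=a[slow] dup → fast++
(s=3,f=6) a[fast]=8≠a[slow]=5 write a[4]=8 → slow++,fast++
(s=4,f=7) a[fast]=8=a[slow] dup → fast++
(s=4,f=8) a[fast]=9≠a[slow]=8 write a[5]=9 → slow++,fast++
(s=5,f=9) a[fast]=10≠a[slow]=9 write a[6]=10 → slow++,fast++
(s=6,f=10) a[fast]=12≠a[slow]=10 write a[7]=12 → slow++,fast++
(s=7,f=11) a[fast]=12=a[slow] dup → fast++
(s=7,f=12) a[fast]=13≠a[slow]=12 write a[8]=13 → slow++,fast++
(s=8,f=13) a[fast]=13=a[slow] dup → fast++
(s=8,f=14) a[fast]=14≠a[slow]=13 write a[9]=14 → slow++,fast++

length 10; prefix = [1, 3, 4, 5, 8, 9, 10, 12, 13, 14]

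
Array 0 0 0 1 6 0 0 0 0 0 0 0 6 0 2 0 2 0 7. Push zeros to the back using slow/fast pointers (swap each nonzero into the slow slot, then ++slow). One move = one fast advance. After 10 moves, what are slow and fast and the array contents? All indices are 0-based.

slow=0 fast=0: a[fast]=0, fast++
slow=0 fast=1: a[fast]=0, fast++
slow=0 fast=2: a[fast]=0, fast++
slow=0 fast=3: a[fast]=1≠0 swap→a[0]=1, slow++,fast++
slow=1 fast=4: a[fast]=6≠0 swap→a[1]=6, slow++,fast++
slow=2 fast=5: a[fast]=0, fast++
slow=2 fast=6: a[fast]=0, fast++
slow=2 fast=7: a[fast]=0, fast++
slow=2 fast=8: a[fast]=0, fast++
slow=2 fast=9: a[fast]=0, fast++

slow=2, fast=10, a=[1, 6, 0, 0, 0, 0, 0, 0, 0, 0, 0, 0, 6, 0, 2, 0, 2, 0, 7]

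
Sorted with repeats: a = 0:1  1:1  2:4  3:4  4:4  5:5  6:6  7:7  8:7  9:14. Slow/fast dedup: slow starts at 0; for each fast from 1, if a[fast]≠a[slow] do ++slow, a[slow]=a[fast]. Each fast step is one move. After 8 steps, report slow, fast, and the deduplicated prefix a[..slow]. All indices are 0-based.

slow=0 fast=1: a[fast]=1=a[slow] dup, fast++
slow=0 fast=2: a[fast]=4≠a[slow]=1 write a[1]=4, slow++,fast++
slow=1 fast=3: a[fast]=4=a[slow] dup, fast++
slow=1 fast=4: a[fast]=4=a[slow] dup, fast++
slow=1 fast=5: a[fast]=5≠a[slow]=4 write a[2]=5, slow++,fast++
slow=2 fast=6: a[fast]=6≠a[slow]=5 write a[3]=6, slow++,fast++
slow=3 fast=7: a[fast]=7≠a[slow]=6 write a[4]=7, slow++,fast++
slow=4 fast=8: a[fast]=7=a[slow] dup, fast++

slow=4, fast=9, prefix=[1, 4, 5, 6, 7]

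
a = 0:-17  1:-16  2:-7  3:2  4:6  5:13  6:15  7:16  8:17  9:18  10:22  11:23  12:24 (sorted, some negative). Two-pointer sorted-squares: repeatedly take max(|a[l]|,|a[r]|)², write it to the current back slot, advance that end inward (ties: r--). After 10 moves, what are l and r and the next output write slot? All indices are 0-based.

l=2, r=4, next write slot=2

l=0 r=12: |-17|<=|24| out[12]=576, r--
l=0 r=11: |-17|<=|23| out[11]=529, r--
l=0 r=10: |-17|<=|22| out[10]=484, r--
l=0 r=9: |-17|<=|18| out[9]=324, r--
l=0 r=8: |-17|<=|17| out[8]=289, r--
l=0 r=7: |-17|>|16| out[7]=289, l++
l=1 r=7: |-16|<=|16| out[6]=256, r--
l=1 r=6: |-16|>|15| out[5]=256, l++
l=2 r=6: |-7|<=|15| out[4]=225, r--
l=2 r=5: |-7|<=|13| out[3]=169, r--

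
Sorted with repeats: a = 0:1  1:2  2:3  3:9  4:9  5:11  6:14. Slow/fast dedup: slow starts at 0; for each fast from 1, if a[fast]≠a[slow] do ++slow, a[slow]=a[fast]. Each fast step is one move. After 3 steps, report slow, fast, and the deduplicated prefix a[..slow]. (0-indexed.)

(s=0,f=1) a[fast]=2≠a[slow]=1 write a[1]=2 → slow++,fast++
(s=1,f=2) a[fast]=3≠a[slow]=2 write a[2]=3 → slow++,fast++
(s=2,f=3) a[fast]=9≠a[slow]=3 write a[3]=9 → slow++,fast++

slow=3, fast=4, prefix=[1, 2, 3, 9]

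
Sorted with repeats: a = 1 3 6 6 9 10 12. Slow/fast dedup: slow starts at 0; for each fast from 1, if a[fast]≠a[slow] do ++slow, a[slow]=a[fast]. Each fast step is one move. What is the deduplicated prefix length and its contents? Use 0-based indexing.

length 6; prefix = [1, 3, 6, 9, 10, 12]

slow=0 fast=1: a[fast]=3≠a[slow]=1 write a[1]=3, slow++,fast++
slow=1 fast=2: a[fast]=6≠a[slow]=3 write a[2]=6, slow++,fast++
slow=2 fast=3: a[fast]=6=a[slow] dup, fast++
slow=2 fast=4: a[fast]=9≠a[slow]=6 write a[3]=9, slow++,fast++
slow=3 fast=5: a[fast]=10≠a[slow]=9 write a[4]=10, slow++,fast++
slow=4 fast=6: a[fast]=12≠a[slow]=10 write a[5]=12, slow++,fast++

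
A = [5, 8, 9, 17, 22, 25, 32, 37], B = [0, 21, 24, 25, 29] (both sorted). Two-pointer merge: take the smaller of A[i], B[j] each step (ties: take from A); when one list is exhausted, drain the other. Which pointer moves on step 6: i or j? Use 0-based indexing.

j

[i=0,j=0] A[i]=5>B[j]=0 take 0 → j++
[i=0,j=1] A[i]=5<=B[j]=21 take 5 → i++
[i=1,j=1] A[i]=8<=B[j]=21 take 8 → i++
[i=2,j=1] A[i]=9<=B[j]=21 take 9 → i++
[i=3,j=1] A[i]=17<=B[j]=21 take 17 → i++
[i=4,j=1] A[i]=22>B[j]=21 take 21 → j++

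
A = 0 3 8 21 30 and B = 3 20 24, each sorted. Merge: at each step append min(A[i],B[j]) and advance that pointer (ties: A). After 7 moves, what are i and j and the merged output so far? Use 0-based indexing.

[i=0,j=0] A[i]=0<=B[j]=3 take 0 → i++
[i=1,j=0] A[i]=3<=B[j]=3 take 3 → i++
[i=2,j=0] A[i]=8>B[j]=3 take 3 → j++
[i=2,j=1] A[i]=8<=B[j]=20 take 8 → i++
[i=3,j=1] A[i]=21>B[j]=20 take 20 → j++
[i=3,j=2] A[i]=21<=B[j]=24 take 21 → i++
[i=4,j=2] A[i]=30>B[j]=24 take 24 → j++

i=4, j=3, merged so far=[0, 3, 3, 8, 20, 21, 24]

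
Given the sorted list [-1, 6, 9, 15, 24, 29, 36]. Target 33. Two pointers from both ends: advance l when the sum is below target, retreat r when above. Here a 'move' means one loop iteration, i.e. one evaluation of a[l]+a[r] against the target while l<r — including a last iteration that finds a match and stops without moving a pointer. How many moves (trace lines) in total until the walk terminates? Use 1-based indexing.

5 moves

l=1 r=7: -1+36=35 >33, r--
l=1 r=6: -1+29=28 <33, l++
l=2 r=6: 6+29=35 >33, r--
l=2 r=5: 6+24=30 <33, l++
l=3 r=5: 9+24=33, found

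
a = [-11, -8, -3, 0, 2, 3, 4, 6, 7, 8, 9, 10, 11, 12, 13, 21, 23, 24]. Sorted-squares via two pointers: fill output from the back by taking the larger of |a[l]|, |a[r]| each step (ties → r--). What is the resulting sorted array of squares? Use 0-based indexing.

[0,17] |-11|<=|24| out[17]=576 → r--
[0,16] |-11|<=|23| out[16]=529 → r--
[0,15] |-11|<=|21| out[15]=441 → r--
[0,14] |-11|<=|13| out[14]=169 → r--
[0,13] |-11|<=|12| out[13]=144 → r--
[0,12] |-11|<=|11| out[12]=121 → r--
[0,11] |-11|>|10| out[11]=121 → l++
[1,11] |-8|<=|10| out[10]=100 → r--
[1,10] |-8|<=|9| out[9]=81 → r--
[1,9] |-8|<=|8| out[8]=64 → r--
[1,8] |-8|>|7| out[7]=64 → l++
[2,8] |-3|<=|7| out[6]=49 → r--
[2,7] |-3|<=|6| out[5]=36 → r--
[2,6] |-3|<=|4| out[4]=16 → r--
[2,5] |-3|<=|3| out[3]=9 → r--
[2,4] |-3|>|2| out[2]=9 → l++
[3,4] |0|<=|2| out[1]=4 → r--
[3,3] |0|<=|0| out[0]=0 → r--

[0, 4, 9, 9, 16, 36, 49, 64, 64, 81, 100, 121, 121, 144, 169, 441, 529, 576]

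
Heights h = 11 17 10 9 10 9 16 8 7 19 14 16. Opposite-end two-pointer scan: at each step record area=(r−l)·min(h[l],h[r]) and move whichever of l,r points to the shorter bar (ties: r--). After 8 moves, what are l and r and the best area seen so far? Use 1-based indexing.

l=1 r=12: min(11,16)*11=121 best=121 *, l++
l=2 r=12: min(17,16)*10=160 best=160 *, r--
l=2 r=11: min(17,14)*9=126 best=160, r--
l=2 r=10: min(17,19)*8=136 best=160, l++
l=3 r=10: min(10,19)*7=70 best=160, l++
l=4 r=10: min(9,19)*6=54 best=160, l++
l=5 r=10: min(10,19)*5=50 best=160, l++
l=6 r=10: min(9,19)*4=36 best=160, l++

l=7, r=10, best area=160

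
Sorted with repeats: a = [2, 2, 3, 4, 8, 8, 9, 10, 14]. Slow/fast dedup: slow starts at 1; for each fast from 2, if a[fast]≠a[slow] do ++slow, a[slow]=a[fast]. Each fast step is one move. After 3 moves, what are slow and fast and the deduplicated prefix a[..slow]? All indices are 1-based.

slow=1 fast=2: a[fast]=2=a[slow] dup, fast++
slow=1 fast=3: a[fast]=3≠a[slow]=2 write a[2]=3, slow++,fast++
slow=2 fast=4: a[fast]=4≠a[slow]=3 write a[3]=4, slow++,fast++

slow=3, fast=5, prefix=[2, 3, 4]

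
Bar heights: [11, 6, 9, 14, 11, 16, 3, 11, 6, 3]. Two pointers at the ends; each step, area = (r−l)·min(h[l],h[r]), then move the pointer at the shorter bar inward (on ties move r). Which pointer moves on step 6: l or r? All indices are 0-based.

l

l=0 r=9: min(11,3)*9=27 best=27 *, r--
l=0 r=8: min(11,6)*8=48 best=48 *, r--
l=0 r=7: min(11,11)*7=77 best=77 *, r--
l=0 r=6: min(11,3)*6=18 best=77, r--
l=0 r=5: min(11,16)*5=55 best=77, l++
l=1 r=5: min(6,16)*4=24 best=77, l++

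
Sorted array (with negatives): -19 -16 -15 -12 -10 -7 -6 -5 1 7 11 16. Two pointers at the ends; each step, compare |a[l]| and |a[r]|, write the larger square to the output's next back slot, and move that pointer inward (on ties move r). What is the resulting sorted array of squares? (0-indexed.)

[0,11] |-19|>|16| out[11]=361 → l++
[1,11] |-16|<=|16| out[10]=256 → r--
[1,10] |-16|>|11| out[9]=256 → l++
[2,10] |-15|>|11| out[8]=225 → l++
[3,10] |-12|>|11| out[7]=144 → l++
[4,10] |-10|<=|11| out[6]=121 → r--
[4,9] |-10|>|7| out[5]=100 → l++
[5,9] |-7|<=|7| out[4]=49 → r--
[5,8] |-7|>|1| out[3]=49 → l++
[6,8] |-6|>|1| out[2]=36 → l++
[7,8] |-5|>|1| out[1]=25 → l++
[8,8] |1|<=|1| out[0]=1 → r--

[1, 25, 36, 49, 49, 100, 121, 144, 225, 256, 256, 361]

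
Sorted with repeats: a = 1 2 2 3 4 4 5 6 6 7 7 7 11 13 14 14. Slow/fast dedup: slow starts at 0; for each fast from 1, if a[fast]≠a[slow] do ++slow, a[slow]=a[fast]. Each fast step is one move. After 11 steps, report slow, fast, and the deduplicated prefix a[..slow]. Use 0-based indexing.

slow=0 fast=1: a[fast]=2≠a[slow]=1 write a[1]=2, slow++,fast++
slow=1 fast=2: a[fast]=2=a[slow] dup, fast++
slow=1 fast=3: a[fast]=3≠a[slow]=2 write a[2]=3, slow++,fast++
slow=2 fast=4: a[fast]=4≠a[slow]=3 write a[3]=4, slow++,fast++
slow=3 fast=5: a[fast]=4=a[slow] dup, fast++
slow=3 fast=6: a[fast]=5≠a[slow]=4 write a[4]=5, slow++,fast++
slow=4 fast=7: a[fast]=6≠a[slow]=5 write a[5]=6, slow++,fast++
slow=5 fast=8: a[fast]=6=a[slow] dup, fast++
slow=5 fast=9: a[fast]=7≠a[slow]=6 write a[6]=7, slow++,fast++
slow=6 fast=10: a[fast]=7=a[slow] dup, fast++
slow=6 fast=11: a[fast]=7=a[slow] dup, fast++

slow=6, fast=12, prefix=[1, 2, 3, 4, 5, 6, 7]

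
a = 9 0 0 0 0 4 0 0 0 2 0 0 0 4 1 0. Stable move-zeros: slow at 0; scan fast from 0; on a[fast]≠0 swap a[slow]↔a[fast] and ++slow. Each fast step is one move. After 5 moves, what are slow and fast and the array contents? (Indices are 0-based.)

slow=0 fast=0: a[fast]=9≠0 swap→a[0]=9, slow++,fast++
slow=1 fast=1: a[fast]=0, fast++
slow=1 fast=2: a[fast]=0, fast++
slow=1 fast=3: a[fast]=0, fast++
slow=1 fast=4: a[fast]=0, fast++

slow=1, fast=5, a=[9, 0, 0, 0, 0, 4, 0, 0, 0, 2, 0, 0, 0, 4, 1, 0]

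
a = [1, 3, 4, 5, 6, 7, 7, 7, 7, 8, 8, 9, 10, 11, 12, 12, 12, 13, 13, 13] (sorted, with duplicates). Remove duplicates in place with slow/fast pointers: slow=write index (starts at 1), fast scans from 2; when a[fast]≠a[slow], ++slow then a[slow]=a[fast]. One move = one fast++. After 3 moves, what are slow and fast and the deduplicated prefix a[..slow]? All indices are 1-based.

slow=4, fast=5, prefix=[1, 3, 4, 5]

(s=1,f=2) a[fast]=3≠a[slow]=1 write a[2]=3 → slow++,fast++
(s=2,f=3) a[fast]=4≠a[slow]=3 write a[3]=4 → slow++,fast++
(s=3,f=4) a[fast]=5≠a[slow]=4 write a[4]=5 → slow++,fast++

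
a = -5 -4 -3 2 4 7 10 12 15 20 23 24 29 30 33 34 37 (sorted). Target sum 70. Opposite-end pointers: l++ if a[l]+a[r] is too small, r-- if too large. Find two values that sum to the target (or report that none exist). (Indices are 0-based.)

(33, 37)

[0,16] -5+37=32 <70 → l++
[1,16] -4+37=33 <70 → l++
[2,16] -3+37=34 <70 → l++
[3,16] 2+37=39 <70 → l++
[4,16] 4+37=41 <70 → l++
[5,16] 7+37=44 <70 → l++
[6,16] 10+37=47 <70 → l++
[7,16] 12+37=49 <70 → l++
[8,16] 15+37=52 <70 → l++
[9,16] 20+37=57 <70 → l++
[10,16] 23+37=60 <70 → l++
[11,16] 24+37=61 <70 → l++
[12,16] 29+37=66 <70 → l++
[13,16] 30+37=67 <70 → l++
[14,16] 33+37=70 → found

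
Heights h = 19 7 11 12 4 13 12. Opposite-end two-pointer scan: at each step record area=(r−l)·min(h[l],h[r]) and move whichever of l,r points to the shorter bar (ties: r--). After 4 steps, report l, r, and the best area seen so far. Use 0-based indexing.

l=0, r=2, best area=72

l=0 r=6: min(19,12)*6=72 best=72 *, r--
l=0 r=5: min(19,13)*5=65 best=72, r--
l=0 r=4: min(19,4)*4=16 best=72, r--
l=0 r=3: min(19,12)*3=36 best=72, r--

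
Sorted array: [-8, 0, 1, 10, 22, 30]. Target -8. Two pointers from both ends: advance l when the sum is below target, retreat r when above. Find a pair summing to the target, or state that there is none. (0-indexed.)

(-8, 0)

l=0 r=5: -8+30=22 >-8, r--
l=0 r=4: -8+22=14 >-8, r--
l=0 r=3: -8+10=2 >-8, r--
l=0 r=2: -8+1=-7 >-8, r--
l=0 r=1: -8+0=-8, found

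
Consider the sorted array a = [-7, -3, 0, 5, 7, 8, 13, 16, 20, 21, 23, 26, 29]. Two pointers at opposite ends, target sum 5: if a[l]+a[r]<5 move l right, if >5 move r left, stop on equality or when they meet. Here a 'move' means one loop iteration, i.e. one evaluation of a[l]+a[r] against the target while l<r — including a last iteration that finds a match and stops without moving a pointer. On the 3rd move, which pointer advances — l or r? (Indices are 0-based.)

r

[0,12] -7+29=22 >5 → r--
[0,11] -7+26=19 >5 → r--
[0,10] -7+23=16 >5 → r--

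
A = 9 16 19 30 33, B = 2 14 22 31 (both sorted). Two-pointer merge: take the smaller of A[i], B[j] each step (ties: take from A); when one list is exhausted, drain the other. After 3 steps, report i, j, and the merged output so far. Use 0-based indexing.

i=1, j=2, merged so far=[2, 9, 14]

[i=0,j=0] A[i]=9>B[j]=2 take 2 → j++
[i=0,j=1] A[i]=9<=B[j]=14 take 9 → i++
[i=1,j=1] A[i]=16>B[j]=14 take 14 → j++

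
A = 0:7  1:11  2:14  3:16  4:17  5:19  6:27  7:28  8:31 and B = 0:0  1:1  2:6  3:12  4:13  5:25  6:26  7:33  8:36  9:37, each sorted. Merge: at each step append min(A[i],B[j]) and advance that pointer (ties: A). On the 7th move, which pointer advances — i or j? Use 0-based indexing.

[i=0,j=0] A[i]=7>B[j]=0 take 0 → j++
[i=0,j=1] A[i]=7>B[j]=1 take 1 → j++
[i=0,j=2] A[i]=7>B[j]=6 take 6 → j++
[i=0,j=3] A[i]=7<=B[j]=12 take 7 → i++
[i=1,j=3] A[i]=11<=B[j]=12 take 11 → i++
[i=2,j=3] A[i]=14>B[j]=12 take 12 → j++
[i=2,j=4] A[i]=14>B[j]=13 take 13 → j++

j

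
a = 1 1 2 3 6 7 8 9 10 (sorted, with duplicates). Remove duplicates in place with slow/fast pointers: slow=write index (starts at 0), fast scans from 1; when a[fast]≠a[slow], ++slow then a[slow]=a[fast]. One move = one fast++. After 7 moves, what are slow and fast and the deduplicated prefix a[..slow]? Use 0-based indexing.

(s=0,f=1) a[fast]=1=a[slow] dup → fast++
(s=0,f=2) a[fast]=2≠a[slow]=1 write a[1]=2 → slow++,fast++
(s=1,f=3) a[fast]=3≠a[slow]=2 write a[2]=3 → slow++,fast++
(s=2,f=4) a[fast]=6≠a[slow]=3 write a[3]=6 → slow++,fast++
(s=3,f=5) a[fast]=7≠a[slow]=6 write a[4]=7 → slow++,fast++
(s=4,f=6) a[fast]=8≠a[slow]=7 write a[5]=8 → slow++,fast++
(s=5,f=7) a[fast]=9≠a[slow]=8 write a[6]=9 → slow++,fast++

slow=6, fast=8, prefix=[1, 2, 3, 6, 7, 8, 9]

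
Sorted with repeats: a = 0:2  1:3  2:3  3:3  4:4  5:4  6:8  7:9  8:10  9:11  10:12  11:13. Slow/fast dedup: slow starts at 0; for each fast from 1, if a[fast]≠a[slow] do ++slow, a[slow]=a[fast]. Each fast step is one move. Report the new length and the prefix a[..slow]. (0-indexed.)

length 9; prefix = [2, 3, 4, 8, 9, 10, 11, 12, 13]

slow=0 fast=1: a[fast]=3≠a[slow]=2 write a[1]=3, slow++,fast++
slow=1 fast=2: a[fast]=3=a[slow] dup, fast++
slow=1 fast=3: a[fast]=3=a[slow] dup, fast++
slow=1 fast=4: a[fast]=4≠a[slow]=3 write a[2]=4, slow++,fast++
slow=2 fast=5: a[fast]=4=a[slow] dup, fast++
slow=2 fast=6: a[fast]=8≠a[slow]=4 write a[3]=8, slow++,fast++
slow=3 fast=7: a[fast]=9≠a[slow]=8 write a[4]=9, slow++,fast++
slow=4 fast=8: a[fast]=10≠a[slow]=9 write a[5]=10, slow++,fast++
slow=5 fast=9: a[fast]=11≠a[slow]=10 write a[6]=11, slow++,fast++
slow=6 fast=10: a[fast]=12≠a[slow]=11 write a[7]=12, slow++,fast++
slow=7 fast=11: a[fast]=13≠a[slow]=12 write a[8]=13, slow++,fast++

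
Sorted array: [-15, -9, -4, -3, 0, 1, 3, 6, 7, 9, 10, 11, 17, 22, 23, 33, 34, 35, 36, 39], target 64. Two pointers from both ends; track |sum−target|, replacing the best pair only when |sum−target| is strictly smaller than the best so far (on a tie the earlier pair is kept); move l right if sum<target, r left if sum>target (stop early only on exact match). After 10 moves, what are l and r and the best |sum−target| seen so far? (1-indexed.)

l=11, r=20, best |Δ|=16

[1,20] -15+39=24 d=40 * → l++
[2,20] -9+39=30 d=34 * → l++
[3,20] -4+39=35 d=29 * → l++
[4,20] -3+39=36 d=28 * → l++
[5,20] 0+39=39 d=25 * → l++
[6,20] 1+39=40 d=24 * → l++
[7,20] 3+39=42 d=22 * → l++
[8,20] 6+39=45 d=19 * → l++
[9,20] 7+39=46 d=18 * → l++
[10,20] 9+39=48 d=16 * → l++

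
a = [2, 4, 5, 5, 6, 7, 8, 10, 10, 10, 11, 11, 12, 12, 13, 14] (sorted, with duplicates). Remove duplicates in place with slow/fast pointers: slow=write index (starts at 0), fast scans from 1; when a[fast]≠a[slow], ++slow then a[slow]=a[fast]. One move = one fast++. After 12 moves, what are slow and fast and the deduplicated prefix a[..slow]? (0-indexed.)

slow=8, fast=13, prefix=[2, 4, 5, 6, 7, 8, 10, 11, 12]

slow=0 fast=1: a[fast]=4≠a[slow]=2 write a[1]=4, slow++,fast++
slow=1 fast=2: a[fast]=5≠a[slow]=4 write a[2]=5, slow++,fast++
slow=2 fast=3: a[fast]=5=a[slow] dup, fast++
slow=2 fast=4: a[fast]=6≠a[slow]=5 write a[3]=6, slow++,fast++
slow=3 fast=5: a[fast]=7≠a[slow]=6 write a[4]=7, slow++,fast++
slow=4 fast=6: a[fast]=8≠a[slow]=7 write a[5]=8, slow++,fast++
slow=5 fast=7: a[fast]=10≠a[slow]=8 write a[6]=10, slow++,fast++
slow=6 fast=8: a[fast]=10=a[slow] dup, fast++
slow=6 fast=9: a[fast]=10=a[slow] dup, fast++
slow=6 fast=10: a[fast]=11≠a[slow]=10 write a[7]=11, slow++,fast++
slow=7 fast=11: a[fast]=11=a[slow] dup, fast++
slow=7 fast=12: a[fast]=12≠a[slow]=11 write a[8]=12, slow++,fast++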